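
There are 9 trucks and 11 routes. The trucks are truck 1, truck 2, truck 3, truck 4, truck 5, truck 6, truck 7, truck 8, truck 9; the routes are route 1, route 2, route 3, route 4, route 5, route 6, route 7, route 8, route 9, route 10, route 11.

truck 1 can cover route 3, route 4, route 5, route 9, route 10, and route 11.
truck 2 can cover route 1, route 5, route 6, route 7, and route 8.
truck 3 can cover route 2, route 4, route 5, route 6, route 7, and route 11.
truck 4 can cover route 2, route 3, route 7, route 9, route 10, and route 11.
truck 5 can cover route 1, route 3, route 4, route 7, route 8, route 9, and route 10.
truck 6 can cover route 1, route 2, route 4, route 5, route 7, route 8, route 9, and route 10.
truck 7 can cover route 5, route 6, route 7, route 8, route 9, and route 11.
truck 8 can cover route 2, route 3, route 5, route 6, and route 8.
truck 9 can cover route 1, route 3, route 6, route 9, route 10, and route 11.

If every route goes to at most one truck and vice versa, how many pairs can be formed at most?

9

A valid assignment of size 9: truck 1→route 4, truck 2→route 1, truck 3→route 6, truck 4→route 9, truck 5→route 10, truck 6→route 8, truck 7→route 7, truck 8→route 2, truck 9→route 3.
This saturates every truck, so 9 is the maximum.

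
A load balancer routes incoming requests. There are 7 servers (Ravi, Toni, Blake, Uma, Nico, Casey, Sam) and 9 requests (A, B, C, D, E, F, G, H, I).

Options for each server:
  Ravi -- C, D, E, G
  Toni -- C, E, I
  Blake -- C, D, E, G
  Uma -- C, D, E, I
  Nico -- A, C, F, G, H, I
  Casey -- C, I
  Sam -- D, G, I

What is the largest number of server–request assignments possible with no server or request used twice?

6

For example, pair Ravi-G, Toni-I, Blake-E, Uma-D, Nico-A, Casey-C.
The set {Ravi, Toni, Blake, Uma, Casey, Sam} has only 5 neighbours ({C, D, E, G, I}), so by Hall's theorem at most 6 of the 7 servers can be matched.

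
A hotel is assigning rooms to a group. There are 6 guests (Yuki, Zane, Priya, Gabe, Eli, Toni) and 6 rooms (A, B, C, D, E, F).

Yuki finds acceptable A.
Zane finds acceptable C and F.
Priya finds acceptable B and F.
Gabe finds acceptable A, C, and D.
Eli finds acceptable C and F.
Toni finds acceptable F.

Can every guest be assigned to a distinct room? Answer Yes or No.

The set {Zane, Eli, Toni} has only 2 neighbours ({C, F}), so by Hall's theorem at most 5 of the 6 guests can be matched.
Hence no matching covers every guest.

No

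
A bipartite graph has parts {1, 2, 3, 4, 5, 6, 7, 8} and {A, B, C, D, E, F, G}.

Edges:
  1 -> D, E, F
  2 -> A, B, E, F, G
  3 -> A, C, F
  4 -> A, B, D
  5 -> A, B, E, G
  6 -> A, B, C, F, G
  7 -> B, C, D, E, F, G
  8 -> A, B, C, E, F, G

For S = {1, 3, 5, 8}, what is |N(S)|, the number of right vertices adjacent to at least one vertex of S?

The union of neighbours of {1, 3, 5, 8} is {A, B, C, D, E, F, G}, which has 7 elements.
Since |N(S)| = 7 ≥ |S| = 4, Hall's condition holds for this subset.

7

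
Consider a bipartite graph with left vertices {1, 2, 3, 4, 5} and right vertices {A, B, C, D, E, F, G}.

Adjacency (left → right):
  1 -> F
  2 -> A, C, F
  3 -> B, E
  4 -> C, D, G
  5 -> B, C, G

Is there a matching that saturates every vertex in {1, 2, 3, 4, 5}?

A valid assignment of size 5: 1-F, 2-C, 3-E, 4-G, 5-B.
All 5 left vertices are covered.

Yes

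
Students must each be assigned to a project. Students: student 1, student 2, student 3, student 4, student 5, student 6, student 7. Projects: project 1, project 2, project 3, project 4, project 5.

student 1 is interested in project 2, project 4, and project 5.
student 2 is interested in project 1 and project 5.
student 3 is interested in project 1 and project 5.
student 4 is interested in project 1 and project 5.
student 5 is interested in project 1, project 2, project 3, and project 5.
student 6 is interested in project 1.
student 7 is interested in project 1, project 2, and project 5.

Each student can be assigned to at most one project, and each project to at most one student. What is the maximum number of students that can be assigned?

5

For example, pair student 1→project 4, student 2→project 5, student 3→project 1, student 5→project 3, student 7→project 2.
The set {student 2, student 3, student 4, student 6} has only 2 neighbours ({project 1, project 5}), so by Hall's theorem at most 5 of the 7 students can be matched.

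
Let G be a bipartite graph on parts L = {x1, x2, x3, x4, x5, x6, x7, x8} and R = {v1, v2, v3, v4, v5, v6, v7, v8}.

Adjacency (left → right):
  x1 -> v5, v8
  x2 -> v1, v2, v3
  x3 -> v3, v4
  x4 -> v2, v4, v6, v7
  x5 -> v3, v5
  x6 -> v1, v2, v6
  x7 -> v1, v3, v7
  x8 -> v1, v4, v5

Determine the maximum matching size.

8

One maximum matching: x1-v8, x2-v3, x3-v4, x4-v6, x5-v5, x6-v2, x7-v7, x8-v1.
This saturates every left vertex, so 8 is the maximum.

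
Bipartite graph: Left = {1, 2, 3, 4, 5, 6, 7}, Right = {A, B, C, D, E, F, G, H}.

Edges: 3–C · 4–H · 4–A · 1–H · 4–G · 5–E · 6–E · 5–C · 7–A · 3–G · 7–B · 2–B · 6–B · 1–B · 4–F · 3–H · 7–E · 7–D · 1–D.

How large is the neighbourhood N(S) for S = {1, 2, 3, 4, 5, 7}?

The union of neighbours of {1, 2, 3, 4, 5, 7} is {A, B, C, D, E, F, G, H}, which has 8 elements.
Since |N(S)| = 8 ≥ |S| = 6, Hall's condition holds for this subset.

8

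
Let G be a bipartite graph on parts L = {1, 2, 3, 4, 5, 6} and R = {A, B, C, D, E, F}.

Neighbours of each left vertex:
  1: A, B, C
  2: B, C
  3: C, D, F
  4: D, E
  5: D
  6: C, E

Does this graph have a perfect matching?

For example, pair 1→A, 2→B, 3→F, 4→E, 5→D, 6→C.
All 6 left vertices are covered.

Yes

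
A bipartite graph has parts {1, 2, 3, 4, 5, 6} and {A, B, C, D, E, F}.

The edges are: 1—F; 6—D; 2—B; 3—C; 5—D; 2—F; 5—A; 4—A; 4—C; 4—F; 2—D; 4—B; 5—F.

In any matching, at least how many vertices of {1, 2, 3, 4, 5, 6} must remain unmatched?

1

For example, pair 1→F, 2→B, 3→C, 4→A, 5→D.
The set {1, 2, 3, 4, 5, 6} has only 5 neighbours ({A, B, C, D, F}), so by Hall's theorem at most 5 of the 6 left vertices can be matched.
That matches 5 of the 6, leaving 1 unmatched; no matching can do better.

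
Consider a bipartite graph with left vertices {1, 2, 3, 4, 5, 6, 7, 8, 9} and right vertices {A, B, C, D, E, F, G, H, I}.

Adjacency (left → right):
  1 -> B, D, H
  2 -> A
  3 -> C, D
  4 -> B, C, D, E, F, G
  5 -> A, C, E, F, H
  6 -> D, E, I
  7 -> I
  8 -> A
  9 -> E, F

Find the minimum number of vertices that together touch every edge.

8

The 8 edges 1–B, 2–A, 3–C, 4–G, 5–H, 6–D, 7–I, 9–E form a matching, so any vertex cover needs at least 8 vertices (one per matched edge).
Conversely {1, 3, 4, 5, 6, 7, 9, A} meets every edge and has exactly 8 vertices, so 8 is optimal.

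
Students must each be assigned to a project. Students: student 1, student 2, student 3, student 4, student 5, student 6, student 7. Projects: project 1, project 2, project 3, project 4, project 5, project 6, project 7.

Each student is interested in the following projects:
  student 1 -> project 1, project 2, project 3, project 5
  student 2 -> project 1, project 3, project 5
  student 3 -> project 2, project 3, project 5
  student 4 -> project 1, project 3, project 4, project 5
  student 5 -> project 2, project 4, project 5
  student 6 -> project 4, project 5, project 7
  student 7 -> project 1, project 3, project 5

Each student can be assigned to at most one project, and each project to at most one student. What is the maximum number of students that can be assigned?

6

For example, pair student 1-project 3, student 2-project 5, student 3-project 2, student 4-project 1, student 5-project 4, student 6-project 7.
The set {student 1, student 2, student 3, student 4, student 5, student 7} has only 5 neighbours ({project 1, project 2, project 3, project 4, project 5}), so by Hall's theorem at most 6 of the 7 students can be matched.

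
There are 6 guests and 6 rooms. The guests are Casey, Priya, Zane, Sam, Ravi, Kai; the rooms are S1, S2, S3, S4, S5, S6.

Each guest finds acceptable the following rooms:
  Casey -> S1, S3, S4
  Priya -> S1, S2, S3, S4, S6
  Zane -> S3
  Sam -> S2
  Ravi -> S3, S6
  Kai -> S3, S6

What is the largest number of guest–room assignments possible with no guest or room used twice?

5

One maximum matching: Casey→S1, Priya→S4, Zane→S3, Sam→S2, Ravi→S6.
The set {Zane, Ravi, Kai} has only 2 neighbours ({S3, S6}), so by Hall's theorem at most 5 of the 6 guests can be matched.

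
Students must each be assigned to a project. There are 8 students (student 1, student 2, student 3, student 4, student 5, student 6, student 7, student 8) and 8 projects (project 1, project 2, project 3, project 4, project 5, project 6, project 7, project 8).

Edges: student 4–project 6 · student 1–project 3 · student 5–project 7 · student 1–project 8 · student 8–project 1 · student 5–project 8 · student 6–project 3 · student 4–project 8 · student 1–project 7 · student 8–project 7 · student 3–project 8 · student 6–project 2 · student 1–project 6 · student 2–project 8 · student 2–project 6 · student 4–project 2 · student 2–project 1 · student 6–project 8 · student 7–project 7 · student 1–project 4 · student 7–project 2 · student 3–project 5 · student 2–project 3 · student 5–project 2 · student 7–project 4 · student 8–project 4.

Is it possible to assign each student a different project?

One maximum matching: student 1-project 6, student 2-project 1, student 3-project 5, student 4-project 2, student 5-project 8, student 6-project 3, student 7-project 7, student 8-project 4.
All 8 students are covered.

Yes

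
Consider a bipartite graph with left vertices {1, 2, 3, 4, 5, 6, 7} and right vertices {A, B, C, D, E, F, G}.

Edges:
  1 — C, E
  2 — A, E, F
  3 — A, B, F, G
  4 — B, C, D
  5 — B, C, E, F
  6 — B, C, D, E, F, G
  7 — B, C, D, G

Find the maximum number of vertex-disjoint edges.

7

One maximum matching: 1–C, 2–A, 3–F, 4–D, 5–E, 6–G, 7–B.
This saturates every left vertex, so 7 is the maximum.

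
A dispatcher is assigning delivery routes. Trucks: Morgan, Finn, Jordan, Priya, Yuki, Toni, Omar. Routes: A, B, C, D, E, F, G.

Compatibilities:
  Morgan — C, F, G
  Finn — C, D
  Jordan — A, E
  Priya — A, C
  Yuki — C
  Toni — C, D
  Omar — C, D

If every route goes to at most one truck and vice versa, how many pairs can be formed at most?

A valid assignment of size 5: Morgan-F, Finn-D, Jordan-E, Priya-A, Yuki-C.
The set {Finn, Yuki, Toni, Omar} has only 2 neighbours ({C, D}), so by Hall's theorem at most 5 of the 7 trucks can be matched.

5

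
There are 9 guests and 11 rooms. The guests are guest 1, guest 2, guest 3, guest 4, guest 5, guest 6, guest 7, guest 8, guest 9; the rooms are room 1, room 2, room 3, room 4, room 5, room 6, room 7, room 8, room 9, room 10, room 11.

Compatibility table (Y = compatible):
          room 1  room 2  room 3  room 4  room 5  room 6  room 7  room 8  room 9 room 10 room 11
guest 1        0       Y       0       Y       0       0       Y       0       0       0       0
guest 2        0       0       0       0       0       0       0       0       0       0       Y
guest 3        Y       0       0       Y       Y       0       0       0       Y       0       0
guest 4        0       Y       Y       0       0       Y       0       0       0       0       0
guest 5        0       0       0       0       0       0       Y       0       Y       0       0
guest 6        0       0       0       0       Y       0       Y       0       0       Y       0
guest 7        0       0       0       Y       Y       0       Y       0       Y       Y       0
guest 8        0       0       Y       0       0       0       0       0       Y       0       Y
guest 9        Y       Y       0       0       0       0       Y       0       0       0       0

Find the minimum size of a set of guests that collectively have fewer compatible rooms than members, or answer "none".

none

A matching saturating every guest exists, for instance guest 1→room 2, guest 2→room 11, guest 3→room 4, guest 4→room 6, guest 5→room 9, guest 6→room 10, guest 7→room 5, guest 8→room 3, guest 9→room 7.
By Hall's marriage theorem, this means |N(S)| ≥ |S| for every subset S, so no violating subset exists.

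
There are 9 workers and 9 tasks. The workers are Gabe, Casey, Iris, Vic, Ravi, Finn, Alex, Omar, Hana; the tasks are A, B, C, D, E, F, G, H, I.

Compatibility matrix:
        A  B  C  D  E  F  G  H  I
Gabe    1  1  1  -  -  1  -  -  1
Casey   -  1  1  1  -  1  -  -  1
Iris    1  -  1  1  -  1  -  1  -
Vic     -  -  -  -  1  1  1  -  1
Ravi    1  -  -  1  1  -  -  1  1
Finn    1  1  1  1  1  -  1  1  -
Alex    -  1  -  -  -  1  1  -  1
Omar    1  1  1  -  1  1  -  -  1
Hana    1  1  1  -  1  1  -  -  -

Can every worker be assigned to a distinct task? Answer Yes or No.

One maximum matching: Gabe-I, Casey-C, Iris-F, Vic-G, Ravi-D, Finn-H, Alex-B, Omar-E, Hana-A.
All 9 workers are covered.

Yes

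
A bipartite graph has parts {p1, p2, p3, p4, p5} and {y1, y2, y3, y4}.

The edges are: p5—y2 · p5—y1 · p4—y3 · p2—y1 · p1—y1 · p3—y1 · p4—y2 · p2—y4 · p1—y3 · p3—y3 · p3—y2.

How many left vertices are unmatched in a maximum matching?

One maximum matching: p1–y1, p2–y4, p3–y2, p4–y3.
The set {p1, p3, p4, p5} has only 3 neighbours ({y1, y2, y3}), so by Hall's theorem at most 4 of the 5 left vertices can be matched.
That matches 4 of the 5, leaving 1 unmatched; no matching can do better.

1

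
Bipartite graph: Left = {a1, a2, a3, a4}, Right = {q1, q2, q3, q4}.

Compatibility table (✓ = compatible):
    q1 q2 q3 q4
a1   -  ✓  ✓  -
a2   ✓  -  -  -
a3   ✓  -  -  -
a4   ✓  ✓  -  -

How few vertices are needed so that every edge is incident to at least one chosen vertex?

3

{a1, a4, q1} is a vertex cover of size 3: every edge has an endpoint in this set.
No smaller cover exists because a1–q3, a2–q1, a4–q2 is a matching of size 3, and a cover must include an endpoint of each of these disjoint edges (König's theorem).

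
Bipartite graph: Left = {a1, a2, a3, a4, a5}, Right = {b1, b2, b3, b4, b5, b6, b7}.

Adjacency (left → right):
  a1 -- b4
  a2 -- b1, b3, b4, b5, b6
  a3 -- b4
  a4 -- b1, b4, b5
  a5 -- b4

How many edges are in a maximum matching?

For example, pair a1-b4, a2-b1, a4-b5.
The set {a1, a3, a5} has only 1 neighbour ({b4}), so by Hall's theorem at most 3 of the 5 left vertices can be matched.

3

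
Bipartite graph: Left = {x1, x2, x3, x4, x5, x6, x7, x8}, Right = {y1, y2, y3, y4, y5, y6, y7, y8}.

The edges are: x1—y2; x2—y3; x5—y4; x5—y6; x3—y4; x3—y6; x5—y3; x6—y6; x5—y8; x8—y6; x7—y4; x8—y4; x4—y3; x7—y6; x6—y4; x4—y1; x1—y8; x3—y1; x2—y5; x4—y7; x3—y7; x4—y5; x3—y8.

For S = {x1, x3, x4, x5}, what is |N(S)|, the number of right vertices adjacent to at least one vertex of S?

8

The union of neighbours of {x1, x3, x4, x5} is {y1, y2, y3, y4, y5, y6, y7, y8}, which has 8 elements.
Since |N(S)| = 8 ≥ |S| = 4, Hall's condition holds for this subset.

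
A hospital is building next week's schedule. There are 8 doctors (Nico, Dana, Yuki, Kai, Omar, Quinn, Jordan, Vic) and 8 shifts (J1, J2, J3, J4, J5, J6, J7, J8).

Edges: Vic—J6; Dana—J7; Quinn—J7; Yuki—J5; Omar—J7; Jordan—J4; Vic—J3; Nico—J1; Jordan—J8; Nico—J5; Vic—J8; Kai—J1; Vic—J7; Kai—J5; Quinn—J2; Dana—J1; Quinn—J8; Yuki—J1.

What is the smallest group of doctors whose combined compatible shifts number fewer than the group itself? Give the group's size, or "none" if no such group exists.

Take S = {Nico, Yuki, Kai}. Its neighbourhood is {J1, J5}, so |N(S)| = 2 < |S| = 3.
Every subset of size less than 3 has at least as many neighbours as members, so 3 is the minimum.

3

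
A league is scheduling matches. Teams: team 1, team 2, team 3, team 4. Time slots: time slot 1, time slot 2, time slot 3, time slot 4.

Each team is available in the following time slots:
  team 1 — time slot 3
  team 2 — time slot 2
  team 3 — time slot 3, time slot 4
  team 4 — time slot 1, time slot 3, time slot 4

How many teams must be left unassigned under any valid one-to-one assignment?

0

A valid assignment of size 4: team 1→time slot 3, team 2→time slot 2, team 3→time slot 4, team 4→time slot 1.
This saturates every team, so 4 is the maximum.
That matches 4 of the 4, leaving 0 unmatched; no matching can do better.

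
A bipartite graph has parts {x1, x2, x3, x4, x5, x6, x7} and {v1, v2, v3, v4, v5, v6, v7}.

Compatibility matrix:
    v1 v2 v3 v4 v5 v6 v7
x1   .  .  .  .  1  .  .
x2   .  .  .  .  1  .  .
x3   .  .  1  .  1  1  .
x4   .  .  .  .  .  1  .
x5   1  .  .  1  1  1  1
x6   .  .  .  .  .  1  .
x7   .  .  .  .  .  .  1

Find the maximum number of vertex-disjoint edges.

For example, pair x1→v5, x3→v3, x4→v6, x5→v1, x7→v7.
The set {x1, x2, x4, x6} has only 2 neighbours ({v5, v6}), so by Hall's theorem at most 5 of the 7 left vertices can be matched.

5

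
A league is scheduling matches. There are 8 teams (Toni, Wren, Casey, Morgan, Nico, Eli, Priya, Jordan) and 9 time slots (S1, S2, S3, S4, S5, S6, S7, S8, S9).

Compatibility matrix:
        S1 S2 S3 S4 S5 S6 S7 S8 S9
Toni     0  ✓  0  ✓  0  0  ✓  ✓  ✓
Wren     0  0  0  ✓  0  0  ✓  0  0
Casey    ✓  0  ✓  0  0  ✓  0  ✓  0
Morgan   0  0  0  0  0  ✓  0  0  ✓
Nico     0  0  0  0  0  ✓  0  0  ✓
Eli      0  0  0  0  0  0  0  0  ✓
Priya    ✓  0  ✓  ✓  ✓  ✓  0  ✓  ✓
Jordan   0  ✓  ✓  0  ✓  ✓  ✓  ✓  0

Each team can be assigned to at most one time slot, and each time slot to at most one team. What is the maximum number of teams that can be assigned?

7

For example, pair Toni→S7, Wren→S4, Casey→S8, Morgan→S9, Nico→S6, Priya→S3, Jordan→S2.
The set {Morgan, Nico, Eli} has only 2 neighbours ({S6, S9}), so by Hall's theorem at most 7 of the 8 teams can be matched.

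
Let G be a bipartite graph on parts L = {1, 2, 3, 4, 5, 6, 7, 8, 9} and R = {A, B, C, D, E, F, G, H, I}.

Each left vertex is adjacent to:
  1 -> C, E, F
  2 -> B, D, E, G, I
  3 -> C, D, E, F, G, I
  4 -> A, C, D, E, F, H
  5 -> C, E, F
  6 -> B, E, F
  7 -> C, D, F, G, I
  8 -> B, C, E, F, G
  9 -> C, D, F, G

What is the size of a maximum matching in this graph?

8

A valid assignment of size 8: 1→E, 2→D, 3→I, 4→A, 5→C, 6→B, 7→F, 8→G.
The set {1, 2, 3, 5, 6, 7, 8, 9} has only 7 neighbours ({B, C, D, E, F, G, I}), so by Hall's theorem at most 8 of the 9 left vertices can be matched.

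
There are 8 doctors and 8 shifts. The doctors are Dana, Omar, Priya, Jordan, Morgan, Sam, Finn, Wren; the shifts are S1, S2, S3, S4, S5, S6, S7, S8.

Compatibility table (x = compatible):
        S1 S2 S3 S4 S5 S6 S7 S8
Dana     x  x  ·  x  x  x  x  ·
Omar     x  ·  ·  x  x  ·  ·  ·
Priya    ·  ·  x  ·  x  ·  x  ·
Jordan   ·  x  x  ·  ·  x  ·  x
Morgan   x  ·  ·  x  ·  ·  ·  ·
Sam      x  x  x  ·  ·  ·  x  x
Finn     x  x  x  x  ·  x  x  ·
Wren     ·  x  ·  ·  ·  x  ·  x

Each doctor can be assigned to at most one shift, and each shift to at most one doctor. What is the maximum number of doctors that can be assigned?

8

A valid assignment of size 8: Dana–S6, Omar–S1, Priya–S5, Jordan–S8, Morgan–S4, Sam–S3, Finn–S7, Wren–S2.
This saturates every doctor, so 8 is the maximum.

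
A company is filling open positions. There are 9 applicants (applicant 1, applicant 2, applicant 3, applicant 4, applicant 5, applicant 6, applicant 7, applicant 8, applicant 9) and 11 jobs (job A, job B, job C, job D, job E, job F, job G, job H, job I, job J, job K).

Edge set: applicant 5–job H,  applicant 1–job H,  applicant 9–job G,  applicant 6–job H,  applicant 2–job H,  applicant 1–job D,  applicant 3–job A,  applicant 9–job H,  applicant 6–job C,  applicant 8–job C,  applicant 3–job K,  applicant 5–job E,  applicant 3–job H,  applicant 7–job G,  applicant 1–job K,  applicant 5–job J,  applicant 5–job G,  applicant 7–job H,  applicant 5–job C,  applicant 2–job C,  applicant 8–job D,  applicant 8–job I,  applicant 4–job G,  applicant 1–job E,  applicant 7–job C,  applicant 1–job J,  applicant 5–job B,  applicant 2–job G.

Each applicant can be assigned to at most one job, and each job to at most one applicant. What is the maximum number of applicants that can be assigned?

7

One maximum matching: applicant 1-job D, applicant 2-job C, applicant 3-job A, applicant 4-job G, applicant 5-job J, applicant 6-job H, applicant 8-job I.
The set {applicant 2, applicant 4, applicant 6, applicant 7, applicant 9} has only 3 neighbours ({job C, job G, job H}), so by Hall's theorem at most 7 of the 9 applicants can be matched.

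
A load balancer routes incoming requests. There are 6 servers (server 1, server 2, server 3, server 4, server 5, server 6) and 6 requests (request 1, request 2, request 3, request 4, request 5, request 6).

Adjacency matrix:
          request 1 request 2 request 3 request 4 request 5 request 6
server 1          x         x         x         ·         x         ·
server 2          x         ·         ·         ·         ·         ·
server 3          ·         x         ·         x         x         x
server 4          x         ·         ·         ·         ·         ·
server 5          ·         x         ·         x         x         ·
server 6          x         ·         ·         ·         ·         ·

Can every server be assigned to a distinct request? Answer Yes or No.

The set {server 2, server 4, server 6} has only 1 neighbour ({request 1}), so by Hall's theorem at most 4 of the 6 servers can be matched.
Hence no matching covers every server.

No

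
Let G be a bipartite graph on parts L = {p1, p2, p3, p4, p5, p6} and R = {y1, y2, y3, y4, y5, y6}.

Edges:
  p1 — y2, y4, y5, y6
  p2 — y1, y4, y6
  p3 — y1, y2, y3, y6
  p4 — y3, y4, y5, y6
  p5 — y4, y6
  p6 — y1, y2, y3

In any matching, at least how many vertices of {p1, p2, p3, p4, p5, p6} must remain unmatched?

0

A valid assignment of size 6: p1-y2, p2-y4, p3-y1, p4-y5, p5-y6, p6-y3.
All 6 left vertices are matched, so no larger matching exists.
That matches 6 of the 6, leaving 0 unmatched; no matching can do better.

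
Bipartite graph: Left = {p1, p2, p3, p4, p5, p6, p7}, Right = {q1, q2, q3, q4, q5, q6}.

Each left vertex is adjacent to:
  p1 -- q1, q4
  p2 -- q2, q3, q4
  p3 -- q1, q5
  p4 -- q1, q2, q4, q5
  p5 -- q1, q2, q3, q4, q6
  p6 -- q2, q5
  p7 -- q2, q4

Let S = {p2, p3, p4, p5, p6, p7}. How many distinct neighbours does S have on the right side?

6

The union of neighbours of {p2, p3, p4, p5, p6, p7} is {q1, q2, q3, q4, q5, q6}, which has 6 elements.
Since |N(S)| = 6 ≥ |S| = 6, Hall's condition holds for this subset.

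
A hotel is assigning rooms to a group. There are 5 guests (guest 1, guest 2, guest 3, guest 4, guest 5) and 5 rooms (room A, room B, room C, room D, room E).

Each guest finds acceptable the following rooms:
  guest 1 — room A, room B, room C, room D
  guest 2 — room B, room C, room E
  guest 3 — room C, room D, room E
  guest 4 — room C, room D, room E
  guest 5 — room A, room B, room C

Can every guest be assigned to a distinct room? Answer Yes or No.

Yes

For example, pair guest 1–room A, guest 2–room E, guest 3–room D, guest 4–room C, guest 5–room B.
Every guest is matched, so this is a perfect matching.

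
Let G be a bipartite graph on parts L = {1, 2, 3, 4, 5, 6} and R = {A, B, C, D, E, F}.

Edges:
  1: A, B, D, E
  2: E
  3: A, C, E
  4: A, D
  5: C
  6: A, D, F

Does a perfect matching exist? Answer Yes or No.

Yes

A valid assignment of size 6: 1→B, 2→E, 3→A, 4→D, 5→C, 6→F.
Every left vertex is matched, so this is a perfect matching.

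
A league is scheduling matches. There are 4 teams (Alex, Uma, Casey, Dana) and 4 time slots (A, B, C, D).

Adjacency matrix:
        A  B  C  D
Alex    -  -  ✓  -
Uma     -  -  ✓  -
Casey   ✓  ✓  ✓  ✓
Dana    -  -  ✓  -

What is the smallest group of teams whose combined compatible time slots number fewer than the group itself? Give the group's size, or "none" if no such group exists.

2

Take S = {Alex, Uma}. Its neighbourhood is {C}, so |N(S)| = 1 < |S| = 2.
No single vertex violates Hall's condition since each has at least one neighbour, so 2 is the minimum.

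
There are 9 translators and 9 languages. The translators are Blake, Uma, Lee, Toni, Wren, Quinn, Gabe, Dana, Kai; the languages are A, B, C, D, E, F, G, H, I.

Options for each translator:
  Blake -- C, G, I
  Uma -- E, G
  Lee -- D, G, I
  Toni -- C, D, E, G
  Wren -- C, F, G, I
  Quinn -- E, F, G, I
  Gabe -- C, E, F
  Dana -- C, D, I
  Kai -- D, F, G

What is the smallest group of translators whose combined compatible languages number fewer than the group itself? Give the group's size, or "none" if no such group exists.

Take S = {Blake, Uma, Lee, Toni, Wren, Quinn, Gabe}. Its neighbourhood is {C, D, E, F, G, I}, so |N(S)| = 6 < |S| = 7.
Every subset of size less than 7 has at least as many neighbours as members, so 7 is the minimum.

7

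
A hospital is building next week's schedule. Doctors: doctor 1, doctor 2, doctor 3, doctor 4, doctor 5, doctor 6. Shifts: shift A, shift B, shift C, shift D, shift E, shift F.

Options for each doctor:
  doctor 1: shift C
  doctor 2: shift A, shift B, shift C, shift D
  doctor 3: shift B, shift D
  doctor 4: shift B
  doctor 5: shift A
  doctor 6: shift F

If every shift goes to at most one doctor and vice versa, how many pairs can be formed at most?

One maximum matching: doctor 1→shift C, doctor 2→shift A, doctor 3→shift D, doctor 4→shift B, doctor 6→shift F.
The set {doctor 1, doctor 2, doctor 3, doctor 4, doctor 5} has only 4 neighbours ({shift A, shift B, shift C, shift D}), so by Hall's theorem at most 5 of the 6 doctors can be matched.

5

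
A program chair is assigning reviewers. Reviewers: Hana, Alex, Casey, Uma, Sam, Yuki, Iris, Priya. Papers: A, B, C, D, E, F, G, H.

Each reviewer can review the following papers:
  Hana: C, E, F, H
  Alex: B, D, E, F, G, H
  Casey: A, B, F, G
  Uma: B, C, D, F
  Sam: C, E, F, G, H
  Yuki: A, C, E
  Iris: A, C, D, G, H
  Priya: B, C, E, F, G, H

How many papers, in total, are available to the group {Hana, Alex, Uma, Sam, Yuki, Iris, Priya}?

The union of neighbours of {Hana, Alex, Uma, Sam, Yuki, Iris, Priya} is {A, B, C, D, E, F, G, H}, which has 8 elements.
Since |N(S)| = 8 ≥ |S| = 7, Hall's condition holds for this subset.

8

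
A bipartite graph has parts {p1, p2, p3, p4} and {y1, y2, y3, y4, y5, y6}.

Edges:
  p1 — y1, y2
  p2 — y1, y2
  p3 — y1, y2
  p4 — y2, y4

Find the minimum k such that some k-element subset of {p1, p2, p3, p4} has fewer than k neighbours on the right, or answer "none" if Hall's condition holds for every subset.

3

Take S = {p1, p2, p3}. Its neighbourhood is {y1, y2}, so |N(S)| = 2 < |S| = 3.
Every subset of size less than 3 has at least as many neighbours as members, so 3 is the minimum.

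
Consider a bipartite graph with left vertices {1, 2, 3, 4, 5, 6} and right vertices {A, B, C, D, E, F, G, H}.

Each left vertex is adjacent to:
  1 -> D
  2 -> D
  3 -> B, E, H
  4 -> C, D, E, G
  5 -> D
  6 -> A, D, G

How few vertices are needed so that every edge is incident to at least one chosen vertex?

4

A maximum matching has 4 edges (e.g. 1–D, 3–B, 4–E, 6–G).
By König's theorem the minimum vertex cover has the same size. One such cover is {3, 4, 6, D}.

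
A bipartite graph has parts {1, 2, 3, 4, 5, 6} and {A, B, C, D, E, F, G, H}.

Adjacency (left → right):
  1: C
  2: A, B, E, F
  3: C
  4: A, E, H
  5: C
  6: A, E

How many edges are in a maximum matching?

One maximum matching: 1-C, 2-B, 4-H, 6-E.
The set {1, 3, 5} has only 1 neighbour ({C}), so by Hall's theorem at most 4 of the 6 left vertices can be matched.

4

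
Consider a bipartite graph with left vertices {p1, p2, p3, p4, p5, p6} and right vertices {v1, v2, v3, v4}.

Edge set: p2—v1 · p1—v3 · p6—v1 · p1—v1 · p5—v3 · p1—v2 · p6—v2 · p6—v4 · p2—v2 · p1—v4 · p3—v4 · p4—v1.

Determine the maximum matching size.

4

One maximum matching: p1-v3, p2-v2, p3-v4, p4-v1.
The set {p1, p2, p3, p4, p5, p6} has only 4 neighbours ({v1, v2, v3, v4}), so by Hall's theorem at most 4 of the 6 left vertices can be matched.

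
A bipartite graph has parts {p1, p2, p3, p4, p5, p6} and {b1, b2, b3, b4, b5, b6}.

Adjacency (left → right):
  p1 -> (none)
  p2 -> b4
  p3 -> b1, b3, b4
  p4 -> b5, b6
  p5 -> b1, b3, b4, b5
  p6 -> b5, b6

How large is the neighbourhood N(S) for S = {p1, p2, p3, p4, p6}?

5

The union of neighbours of {p1, p2, p3, p4, p6} is {b1, b3, b4, b5, b6}, which has 5 elements.
Since |N(S)| = 5 ≥ |S| = 5, Hall's condition holds for this subset.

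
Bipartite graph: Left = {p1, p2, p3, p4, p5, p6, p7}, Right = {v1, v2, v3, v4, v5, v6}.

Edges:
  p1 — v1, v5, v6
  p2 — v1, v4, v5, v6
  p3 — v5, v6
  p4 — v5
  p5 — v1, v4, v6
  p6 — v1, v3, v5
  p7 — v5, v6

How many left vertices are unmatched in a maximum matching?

A valid assignment of size 5: p1–v1, p2–v4, p3–v6, p4–v5, p6–v3.
The set {p1, p2, p3, p4, p5, p7} has only 4 neighbours ({v1, v4, v5, v6}), so by Hall's theorem at most 5 of the 7 left vertices can be matched.
That matches 5 of the 7, leaving 2 unmatched; no matching can do better.

2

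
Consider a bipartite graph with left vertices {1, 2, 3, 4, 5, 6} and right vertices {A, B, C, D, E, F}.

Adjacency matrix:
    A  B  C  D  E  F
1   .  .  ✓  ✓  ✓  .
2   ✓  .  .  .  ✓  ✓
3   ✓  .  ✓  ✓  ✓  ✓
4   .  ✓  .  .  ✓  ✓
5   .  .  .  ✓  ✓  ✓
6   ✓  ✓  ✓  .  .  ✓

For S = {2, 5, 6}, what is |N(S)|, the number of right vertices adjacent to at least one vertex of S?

The union of neighbours of {2, 5, 6} is {A, B, C, D, E, F}, which has 6 elements.
Since |N(S)| = 6 ≥ |S| = 3, Hall's condition holds for this subset.

6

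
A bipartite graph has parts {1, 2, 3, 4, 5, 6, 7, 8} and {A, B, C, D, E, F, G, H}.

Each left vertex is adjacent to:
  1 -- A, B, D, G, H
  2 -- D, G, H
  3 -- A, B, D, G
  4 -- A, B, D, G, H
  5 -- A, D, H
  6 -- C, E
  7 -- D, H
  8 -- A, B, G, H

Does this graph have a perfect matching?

The set {1, 2, 3, 4, 5, 7, 8} has only 5 neighbours ({A, B, D, G, H}), so by Hall's theorem at most 6 of the 8 left vertices can be matched.
Hence no matching covers every left vertex.

No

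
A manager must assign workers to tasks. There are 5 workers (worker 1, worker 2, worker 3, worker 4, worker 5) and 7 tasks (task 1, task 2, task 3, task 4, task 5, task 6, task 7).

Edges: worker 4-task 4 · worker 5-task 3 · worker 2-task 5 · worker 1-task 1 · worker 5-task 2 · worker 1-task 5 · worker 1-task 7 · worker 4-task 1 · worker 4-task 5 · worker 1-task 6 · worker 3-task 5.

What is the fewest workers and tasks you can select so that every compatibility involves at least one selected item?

{worker 1, worker 4, worker 5, task 5} is a vertex cover of size 4: every edge has an endpoint in this set.
No smaller cover exists because worker 1–task 7, worker 2–task 5, worker 4–task 1, worker 5–task 2 is a matching of size 4, and a cover must include an endpoint of each of these disjoint edges (König's theorem).

4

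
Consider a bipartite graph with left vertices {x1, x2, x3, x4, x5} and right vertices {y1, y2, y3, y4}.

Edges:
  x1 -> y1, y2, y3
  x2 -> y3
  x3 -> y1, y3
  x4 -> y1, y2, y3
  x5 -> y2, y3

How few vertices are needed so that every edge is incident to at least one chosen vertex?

3

{y1, y2, y3} is a vertex cover of size 3: every edge has an endpoint in this set.
No smaller cover exists because x1–y2, x2–y3, x3–y1 is a matching of size 3, and a cover must include an endpoint of each of these disjoint edges (König's theorem).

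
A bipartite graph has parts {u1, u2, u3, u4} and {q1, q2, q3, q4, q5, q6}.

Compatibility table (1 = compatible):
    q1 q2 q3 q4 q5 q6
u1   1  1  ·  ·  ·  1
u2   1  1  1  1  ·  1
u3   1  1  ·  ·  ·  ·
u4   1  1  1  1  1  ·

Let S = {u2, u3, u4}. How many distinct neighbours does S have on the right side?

6

The union of neighbours of {u2, u3, u4} is {q1, q2, q3, q4, q5, q6}, which has 6 elements.
Since |N(S)| = 6 ≥ |S| = 3, Hall's condition holds for this subset.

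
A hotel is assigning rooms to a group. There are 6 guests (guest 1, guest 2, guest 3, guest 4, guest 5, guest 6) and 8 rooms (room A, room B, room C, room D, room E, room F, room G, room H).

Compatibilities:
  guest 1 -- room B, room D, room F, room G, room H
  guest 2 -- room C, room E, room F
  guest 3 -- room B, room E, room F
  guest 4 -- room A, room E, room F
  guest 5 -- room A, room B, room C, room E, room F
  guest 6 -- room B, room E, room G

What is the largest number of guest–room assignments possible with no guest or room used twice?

6

A valid assignment of size 6: guest 1→room D, guest 2→room F, guest 3→room B, guest 4→room E, guest 5→room C, guest 6→room G.
This saturates every guest, so 6 is the maximum.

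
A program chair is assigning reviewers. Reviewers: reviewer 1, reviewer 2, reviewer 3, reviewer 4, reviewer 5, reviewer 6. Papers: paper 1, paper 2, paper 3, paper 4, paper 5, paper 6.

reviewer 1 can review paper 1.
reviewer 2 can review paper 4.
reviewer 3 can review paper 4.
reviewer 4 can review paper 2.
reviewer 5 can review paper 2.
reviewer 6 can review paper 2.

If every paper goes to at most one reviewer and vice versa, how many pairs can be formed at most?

A valid assignment of size 3: reviewer 1–paper 1, reviewer 2–paper 4, reviewer 4–paper 2.
The set {reviewer 2, reviewer 3, reviewer 4, reviewer 5, reviewer 6} has only 2 neighbours ({paper 2, paper 4}), so by Hall's theorem at most 3 of the 6 reviewers can be matched.

3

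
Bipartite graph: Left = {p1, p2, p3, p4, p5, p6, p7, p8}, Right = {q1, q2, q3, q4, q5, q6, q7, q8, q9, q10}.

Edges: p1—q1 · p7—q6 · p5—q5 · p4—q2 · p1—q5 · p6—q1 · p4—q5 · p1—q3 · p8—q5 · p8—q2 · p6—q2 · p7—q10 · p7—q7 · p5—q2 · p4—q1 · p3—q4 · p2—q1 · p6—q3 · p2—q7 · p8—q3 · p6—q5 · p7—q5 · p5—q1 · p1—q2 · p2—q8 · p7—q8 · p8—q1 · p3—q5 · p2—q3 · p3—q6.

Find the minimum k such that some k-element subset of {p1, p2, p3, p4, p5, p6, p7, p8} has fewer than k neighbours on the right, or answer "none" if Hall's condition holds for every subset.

5

Take S = {p1, p4, p5, p6, p8}. Its neighbourhood is {q1, q2, q3, q5}, so |N(S)| = 4 < |S| = 5.
Every subset of size less than 5 has at least as many neighbours as members, so 5 is the minimum.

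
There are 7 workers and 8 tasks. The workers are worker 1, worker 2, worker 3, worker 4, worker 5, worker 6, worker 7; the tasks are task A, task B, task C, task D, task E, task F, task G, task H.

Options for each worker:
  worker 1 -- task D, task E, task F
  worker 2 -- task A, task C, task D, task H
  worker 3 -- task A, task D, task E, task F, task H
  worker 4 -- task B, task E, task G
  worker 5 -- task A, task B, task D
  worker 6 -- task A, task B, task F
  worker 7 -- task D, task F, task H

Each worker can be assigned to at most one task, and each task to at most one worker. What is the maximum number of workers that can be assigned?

For example, pair worker 1–task E, worker 2–task A, worker 3–task H, worker 4–task G, worker 5–task B, worker 6–task F, worker 7–task D.
This saturates every worker, so 7 is the maximum.

7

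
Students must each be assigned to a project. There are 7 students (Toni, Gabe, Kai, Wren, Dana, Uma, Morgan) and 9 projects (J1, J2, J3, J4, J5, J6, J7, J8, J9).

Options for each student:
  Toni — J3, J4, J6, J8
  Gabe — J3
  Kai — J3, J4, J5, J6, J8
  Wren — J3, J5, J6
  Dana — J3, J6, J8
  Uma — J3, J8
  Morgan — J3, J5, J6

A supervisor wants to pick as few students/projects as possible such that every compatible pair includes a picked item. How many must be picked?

{J3, J4, J5, J6, J8} is a vertex cover of size 5: every edge has an endpoint in this set.
No smaller cover exists because Toni–J4, Gabe–J3, Kai–J8, Wren–J5, Dana–J6 is a matching of size 5, and a cover must include an endpoint of each of these disjoint edges (König's theorem).

5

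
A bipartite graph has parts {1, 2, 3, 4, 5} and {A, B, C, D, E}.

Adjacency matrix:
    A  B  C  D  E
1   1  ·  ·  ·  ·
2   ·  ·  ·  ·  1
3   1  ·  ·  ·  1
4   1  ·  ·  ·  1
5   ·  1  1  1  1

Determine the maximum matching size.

3

A valid assignment of size 3: 1–A, 2–E, 5–B.
The set {1, 2, 3, 4} has only 2 neighbours ({A, E}), so by Hall's theorem at most 3 of the 5 left vertices can be matched.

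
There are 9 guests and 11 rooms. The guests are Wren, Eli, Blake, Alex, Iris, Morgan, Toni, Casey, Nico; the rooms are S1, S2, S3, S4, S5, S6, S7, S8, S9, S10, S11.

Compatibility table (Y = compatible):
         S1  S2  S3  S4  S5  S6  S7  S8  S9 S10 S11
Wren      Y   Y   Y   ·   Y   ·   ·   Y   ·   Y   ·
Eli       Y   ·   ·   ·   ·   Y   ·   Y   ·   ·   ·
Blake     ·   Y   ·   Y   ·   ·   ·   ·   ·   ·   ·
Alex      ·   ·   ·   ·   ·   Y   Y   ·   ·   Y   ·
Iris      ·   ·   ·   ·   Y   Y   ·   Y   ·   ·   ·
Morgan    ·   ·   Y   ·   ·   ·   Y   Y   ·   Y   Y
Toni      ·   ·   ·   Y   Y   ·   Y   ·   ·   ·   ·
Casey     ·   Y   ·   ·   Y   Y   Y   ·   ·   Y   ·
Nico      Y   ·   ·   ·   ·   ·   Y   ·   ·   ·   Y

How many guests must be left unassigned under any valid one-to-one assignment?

0

A valid assignment of size 9: Wren-S1, Eli-S8, Blake-S2, Alex-S10, Iris-S5, Morgan-S3, Toni-S4, Casey-S6, Nico-S7.
All 9 guests are matched, so no larger matching exists.
That matches 9 of the 9, leaving 0 unmatched; no matching can do better.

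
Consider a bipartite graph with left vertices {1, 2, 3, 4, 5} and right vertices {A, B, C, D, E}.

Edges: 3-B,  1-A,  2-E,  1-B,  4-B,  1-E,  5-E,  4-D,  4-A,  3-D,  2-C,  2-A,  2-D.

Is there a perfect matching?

A valid assignment of size 5: 1-B, 2-C, 3-D, 4-A, 5-E.
All 5 left vertices are covered.

Yes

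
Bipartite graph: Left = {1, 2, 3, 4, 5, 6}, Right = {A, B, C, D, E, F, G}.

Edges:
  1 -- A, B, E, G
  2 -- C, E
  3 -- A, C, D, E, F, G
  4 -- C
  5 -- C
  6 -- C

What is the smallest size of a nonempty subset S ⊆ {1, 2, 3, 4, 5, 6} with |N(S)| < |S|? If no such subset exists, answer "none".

Take S = {4, 5}. Its neighbourhood is {C}, so |N(S)| = 1 < |S| = 2.
No single vertex violates Hall's condition since each has at least one neighbour, so 2 is the minimum.

2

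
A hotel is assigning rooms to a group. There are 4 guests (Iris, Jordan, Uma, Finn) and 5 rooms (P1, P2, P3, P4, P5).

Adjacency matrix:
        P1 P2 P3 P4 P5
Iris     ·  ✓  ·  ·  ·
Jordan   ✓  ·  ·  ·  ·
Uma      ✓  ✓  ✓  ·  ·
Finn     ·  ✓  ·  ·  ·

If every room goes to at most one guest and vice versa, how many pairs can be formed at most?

For example, pair Iris–P2, Jordan–P1, Uma–P3.
The set {Iris, Finn} has only 1 neighbour ({P2}), so by Hall's theorem at most 3 of the 4 guests can be matched.

3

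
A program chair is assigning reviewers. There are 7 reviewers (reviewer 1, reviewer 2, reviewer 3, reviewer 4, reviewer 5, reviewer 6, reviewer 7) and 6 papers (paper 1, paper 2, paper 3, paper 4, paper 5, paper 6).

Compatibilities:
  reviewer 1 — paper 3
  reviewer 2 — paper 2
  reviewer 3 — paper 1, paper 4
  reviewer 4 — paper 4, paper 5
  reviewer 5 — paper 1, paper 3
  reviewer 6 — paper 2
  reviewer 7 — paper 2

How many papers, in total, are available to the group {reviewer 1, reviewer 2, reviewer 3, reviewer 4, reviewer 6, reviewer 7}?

The union of neighbours of {reviewer 1, reviewer 2, reviewer 3, reviewer 4, reviewer 6, reviewer 7} is {paper 1, paper 2, paper 3, paper 4, paper 5}, which has 5 elements.
Since |N(S)| = 5 < |S| = 6, Hall's condition fails for this subset.

5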